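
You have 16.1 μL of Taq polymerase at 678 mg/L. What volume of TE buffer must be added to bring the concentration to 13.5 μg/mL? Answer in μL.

792 μL

13.5 μg/mL = 13.5 mg/L.
V₂ = C₁V₁/C₂ = 678 × 16.1 / 13.5 = 809 μL.
Diluent to add = V₂ − V₁ = 809 − 16.1 = 792 μL.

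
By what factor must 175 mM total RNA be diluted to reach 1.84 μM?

Factor = C₀/C_target = 175 mM / 1.84 μM = 9.51 × 10⁴.

9.51 × 10⁴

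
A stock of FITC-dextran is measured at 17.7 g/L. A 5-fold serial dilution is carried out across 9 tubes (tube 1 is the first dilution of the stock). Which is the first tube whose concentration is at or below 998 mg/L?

tube 2

Tube n has concentration 17.7 g/L / 5ⁿ.
Need 5ⁿ ≥ 17.7 g/L / 998 mg/L = 17.7, so n ≥ 1.79.
First such tube: n = 2.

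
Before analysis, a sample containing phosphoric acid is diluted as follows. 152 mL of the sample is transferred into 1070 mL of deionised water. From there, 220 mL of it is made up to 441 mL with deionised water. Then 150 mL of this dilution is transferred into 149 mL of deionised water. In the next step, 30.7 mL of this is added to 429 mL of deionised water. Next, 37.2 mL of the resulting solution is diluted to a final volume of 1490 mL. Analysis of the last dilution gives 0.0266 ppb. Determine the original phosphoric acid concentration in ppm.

0.512 ppm

Overall dilution factor = 8.039 × 2.005 × 1.993 × 14.97 × 40.05 = 1.93 × 10⁴.
Original = 0.0266 ppb × 1.93 × 10⁴ = 512 ppb = 0.512 ppm.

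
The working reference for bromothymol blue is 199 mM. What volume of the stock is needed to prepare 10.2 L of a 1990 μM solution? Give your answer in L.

1990 μM = 1.99 mM.
V₁ = C₂V₂/C₁ = 1.99 × 10.2 / 199 = 0.102 L.

0.102 L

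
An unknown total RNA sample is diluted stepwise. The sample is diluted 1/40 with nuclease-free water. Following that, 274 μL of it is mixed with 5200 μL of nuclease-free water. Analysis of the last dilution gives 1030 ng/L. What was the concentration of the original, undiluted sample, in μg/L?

823 μg/L

Overall dilution factor = 40 × 19.98 = 799.
Original = 1030 ng/L × 799 = 8.23 × 10⁵ ng/L = 823 μg/L.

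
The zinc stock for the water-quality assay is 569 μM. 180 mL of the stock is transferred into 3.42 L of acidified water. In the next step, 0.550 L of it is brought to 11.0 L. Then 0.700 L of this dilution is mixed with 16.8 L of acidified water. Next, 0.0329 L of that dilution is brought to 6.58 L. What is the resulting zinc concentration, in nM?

Overall dilution factor = 20 × 20 × 25 × 200 = 2.00 × 10⁶.
569 μM / 2.00 × 10⁶ = 2.84 × 10⁻⁴ μM = 0.284 nM.

0.284 nM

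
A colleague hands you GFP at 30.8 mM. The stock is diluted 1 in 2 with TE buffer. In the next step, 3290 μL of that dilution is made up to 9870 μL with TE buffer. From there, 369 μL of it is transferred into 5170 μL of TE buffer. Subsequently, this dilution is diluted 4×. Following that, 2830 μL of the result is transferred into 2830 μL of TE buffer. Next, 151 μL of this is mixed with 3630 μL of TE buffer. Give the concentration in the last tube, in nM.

Overall dilution factor = 2 × 3 × 15.01 × 4 × 2 × 25.04 = 1.80 × 10⁴.
30.8 mM / 1.80 × 10⁴ = 1.71 × 10⁻³ mM = 1710 nM.

1710 nM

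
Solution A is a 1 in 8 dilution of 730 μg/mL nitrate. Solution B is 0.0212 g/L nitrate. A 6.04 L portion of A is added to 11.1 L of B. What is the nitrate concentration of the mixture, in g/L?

0.0459 g/L

C_A = 730 μg/mL / 8 = 91.2 μg/mL.
C_B = 0.0212 g/L = 21.2 μg/mL.
C_mix = (C_A·V_A + C_B·V_B)/(V_A + V_B) = (91.2×6.04 + 21.2×11.1) / 17.14 = 45.9 μg/mL = 0.0459 g/L.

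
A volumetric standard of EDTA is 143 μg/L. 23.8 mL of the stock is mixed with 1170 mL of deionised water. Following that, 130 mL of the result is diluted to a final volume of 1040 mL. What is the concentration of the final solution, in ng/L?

356 ng/L

Overall dilution factor = 50.16 × 8 = 401.
143 μg/L / 401 = 0.356 μg/L = 356 ng/L.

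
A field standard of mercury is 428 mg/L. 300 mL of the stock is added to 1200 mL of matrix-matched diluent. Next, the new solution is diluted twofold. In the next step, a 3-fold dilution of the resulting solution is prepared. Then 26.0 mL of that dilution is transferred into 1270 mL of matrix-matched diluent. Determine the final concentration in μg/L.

286 μg/L

Overall dilution factor = 5 × 2 × 3 × 49.85 = 1495.
428 mg/L / 1495 = 0.286 mg/L = 286 μg/L.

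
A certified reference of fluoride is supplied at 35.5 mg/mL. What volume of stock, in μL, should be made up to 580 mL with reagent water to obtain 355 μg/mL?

5800 μL

355 μg/mL = 0.355 mg/mL.
V₁ = C₂V₂/C₁ = 0.355 × 580 / 35.5 = 5.80 mL = 5800 μL.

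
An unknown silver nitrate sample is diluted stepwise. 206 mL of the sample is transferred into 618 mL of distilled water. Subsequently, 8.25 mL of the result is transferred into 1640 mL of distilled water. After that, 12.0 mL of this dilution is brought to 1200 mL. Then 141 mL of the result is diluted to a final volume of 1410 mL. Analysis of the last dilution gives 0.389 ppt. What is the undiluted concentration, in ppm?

Overall dilution factor = 4 × 199.8 × 100 × 10 = 7.99 × 10⁵.
Original = 0.389 ppt × 7.99 × 10⁵ = 3.11 × 10⁵ ppt = 0.311 ppm.

0.311 ppm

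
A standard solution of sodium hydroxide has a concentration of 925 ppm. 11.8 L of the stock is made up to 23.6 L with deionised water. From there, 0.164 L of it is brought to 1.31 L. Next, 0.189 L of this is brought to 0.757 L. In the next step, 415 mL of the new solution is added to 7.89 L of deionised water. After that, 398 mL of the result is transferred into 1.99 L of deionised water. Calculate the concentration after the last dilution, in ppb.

Overall dilution factor = 2 × 7.988 × 4.005 × 20.01 × 6 = 7683.
925 ppm / 7683 = 0.120 ppm = 120 ppb.

120 ppb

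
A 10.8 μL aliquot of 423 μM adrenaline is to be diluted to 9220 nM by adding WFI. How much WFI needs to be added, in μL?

9220 nM = 9.22 μM.
V₂ = C₁V₁/C₂ = 423 × 10.8 / 9.22 = 495 μL.
Diluent to add = V₂ − V₁ = 495 − 10.8 = 485 μL.

485 μL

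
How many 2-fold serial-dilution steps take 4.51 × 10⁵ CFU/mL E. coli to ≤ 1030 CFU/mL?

Need 2ⁿ ≥ 438, so n ≥ log(438)/log(2) = 8.77.
Minimum whole steps: n = 9.

9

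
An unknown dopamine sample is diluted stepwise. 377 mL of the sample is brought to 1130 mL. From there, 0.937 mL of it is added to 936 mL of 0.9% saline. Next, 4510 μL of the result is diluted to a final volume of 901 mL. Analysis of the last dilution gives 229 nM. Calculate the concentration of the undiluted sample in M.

Overall dilution factor = 2.997 × 999.9 × 199.8 = 5.99 × 10⁵.
Original = 229 nM × 5.99 × 10⁵ = 1.37 × 10⁸ nM = 0.137 M.

0.137 M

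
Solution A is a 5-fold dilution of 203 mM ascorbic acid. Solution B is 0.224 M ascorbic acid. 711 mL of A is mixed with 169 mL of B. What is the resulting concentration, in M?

0.0758 M

C_A = 203 mM / 5 = 40.6 mM.
C_B = 0.224 M = 224 mM.
C_mix = (C_A·V_A + C_B·V_B)/(V_A + V_B) = (40.6×711 + 224×169) / 880.0 = 75.8 mM = 0.0758 M.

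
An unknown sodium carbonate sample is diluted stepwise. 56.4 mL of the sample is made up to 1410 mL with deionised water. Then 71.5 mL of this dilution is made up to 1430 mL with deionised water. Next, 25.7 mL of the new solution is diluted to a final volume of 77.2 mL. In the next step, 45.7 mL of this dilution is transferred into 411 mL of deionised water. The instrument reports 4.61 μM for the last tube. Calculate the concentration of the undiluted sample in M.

Overall dilution factor = 25 × 20 × 3.004 × 9.993 = 1.50 × 10⁴.
Original = 4.61 μM × 1.50 × 10⁴ = 6.92 × 10⁴ μM = 0.0692 M.

0.0692 M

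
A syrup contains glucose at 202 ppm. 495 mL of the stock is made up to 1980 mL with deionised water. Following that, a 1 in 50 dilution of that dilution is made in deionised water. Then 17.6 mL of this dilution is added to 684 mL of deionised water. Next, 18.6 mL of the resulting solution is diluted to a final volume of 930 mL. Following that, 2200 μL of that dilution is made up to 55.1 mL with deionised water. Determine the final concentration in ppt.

20.2 ppt

Overall dilution factor = 4 × 50 × 39.86 × 50 × 25.05 = 9.98 × 10⁶.
202 ppm / 9.98 × 10⁶ = 2.02 × 10⁻⁵ ppm = 20.2 ppt.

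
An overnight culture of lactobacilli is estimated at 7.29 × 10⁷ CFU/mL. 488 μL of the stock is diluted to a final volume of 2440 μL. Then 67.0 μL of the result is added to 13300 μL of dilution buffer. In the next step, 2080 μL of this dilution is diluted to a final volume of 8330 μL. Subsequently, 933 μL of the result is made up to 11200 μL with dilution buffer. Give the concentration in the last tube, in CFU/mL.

Overall dilution factor = 5 × 199.5 × 4.005 × 12.00 = 4.80 × 10⁴.
7.29 × 10⁷ CFU/mL / 4.80 × 10⁴ = 1520 CFU/mL.

1520 CFU/mL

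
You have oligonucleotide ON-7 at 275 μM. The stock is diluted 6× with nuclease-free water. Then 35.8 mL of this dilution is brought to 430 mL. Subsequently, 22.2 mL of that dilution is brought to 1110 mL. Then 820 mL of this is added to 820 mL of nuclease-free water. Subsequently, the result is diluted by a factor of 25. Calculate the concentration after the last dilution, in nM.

1.53 nM

Overall dilution factor = 6 × 12.01 × 50 × 2 × 25 = 1.80 × 10⁵.
275 μM / 1.80 × 10⁵ = 1.53 × 10⁻³ μM = 1.53 nM.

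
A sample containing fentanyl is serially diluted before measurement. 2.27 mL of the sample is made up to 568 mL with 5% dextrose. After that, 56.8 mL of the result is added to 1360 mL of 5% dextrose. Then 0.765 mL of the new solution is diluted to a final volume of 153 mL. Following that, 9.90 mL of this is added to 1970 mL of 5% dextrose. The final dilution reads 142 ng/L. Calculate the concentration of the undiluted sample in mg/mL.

35.4 mg/mL

Overall dilution factor = 250.2 × 24.94 × 200 × 200.0 = 2.50 × 10⁸.
Original = 142 ng/L × 2.50 × 10⁸ = 3.54 × 10¹⁰ ng/L = 35.4 mg/mL.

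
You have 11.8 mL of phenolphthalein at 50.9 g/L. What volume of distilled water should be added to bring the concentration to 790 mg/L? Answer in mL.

790 mg/L = 0.790 g/L.
V₂ = C₁V₁/C₂ = 50.9 × 11.8 / 0.790 = 760 mL.
Diluent to add = V₂ − V₁ = 760 − 11.8 = 748 mL.

748 mL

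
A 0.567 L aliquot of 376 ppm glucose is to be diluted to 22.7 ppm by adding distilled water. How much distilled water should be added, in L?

8.82 L

V₂ = C₁V₁/C₂ = 376 × 0.567 / 22.7 = 9.39 L.
Diluent to add = V₂ − V₁ = 9.39 − 0.567 = 8.82 L.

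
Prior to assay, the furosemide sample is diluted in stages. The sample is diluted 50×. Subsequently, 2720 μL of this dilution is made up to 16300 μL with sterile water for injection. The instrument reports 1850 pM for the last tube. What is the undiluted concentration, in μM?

0.554 μM

Overall dilution factor = 50 × 5.993 = 300.
Original = 1850 pM × 300 = 5.54 × 10⁵ pM = 0.554 μM.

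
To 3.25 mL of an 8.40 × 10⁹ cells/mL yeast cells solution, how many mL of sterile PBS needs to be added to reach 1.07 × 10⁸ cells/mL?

252 mL

V₂ = C₁V₁/C₂ = 8.40 × 10⁹ × 3.25 / 1.07 × 10⁸ = 255 mL.
Diluent to add = V₂ − V₁ = 255 − 3.25 = 252 mL.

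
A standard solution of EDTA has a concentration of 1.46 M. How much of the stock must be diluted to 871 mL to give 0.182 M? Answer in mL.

109 mL

V₁ = C₂V₂/C₁ = 0.182 × 871 / 1.46 = 109 mL.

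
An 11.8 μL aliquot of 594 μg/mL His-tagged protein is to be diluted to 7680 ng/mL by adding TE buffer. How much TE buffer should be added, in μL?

7680 ng/mL = 7.68 μg/mL.
V₂ = C₁V₁/C₂ = 594 × 11.8 / 7.68 = 913 μL.
Diluent to add = V₂ − V₁ = 913 − 11.8 = 901 μL.

901 μL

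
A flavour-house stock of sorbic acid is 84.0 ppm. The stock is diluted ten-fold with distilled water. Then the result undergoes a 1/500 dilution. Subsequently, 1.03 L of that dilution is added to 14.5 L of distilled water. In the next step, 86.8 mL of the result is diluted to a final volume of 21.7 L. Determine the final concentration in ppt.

Overall dilution factor = 10 × 500 × 15.08 × 250 = 1.88 × 10⁷.
84.0 ppm / 1.88 × 10⁷ = 4.46 × 10⁻⁶ ppm = 4.46 ppt.

4.46 ppt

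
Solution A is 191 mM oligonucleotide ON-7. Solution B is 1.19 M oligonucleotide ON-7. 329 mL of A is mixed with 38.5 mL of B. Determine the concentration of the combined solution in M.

0.296 M

C_B = 1.19 M = 1190 mM.
C_mix = (C_A·V_A + C_B·V_B)/(V_A + V_B) = (191×329 + 1190×38.5) / 367.5 = 296 mM = 0.296 M.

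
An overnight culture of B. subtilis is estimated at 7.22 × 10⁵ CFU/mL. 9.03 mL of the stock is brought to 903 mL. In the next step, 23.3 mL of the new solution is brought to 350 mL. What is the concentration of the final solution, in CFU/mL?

Overall dilution factor = 100 × 15.02 = 1502.
7.22 × 10⁵ CFU/mL / 1502 = 481 CFU/mL.

481 CFU/mL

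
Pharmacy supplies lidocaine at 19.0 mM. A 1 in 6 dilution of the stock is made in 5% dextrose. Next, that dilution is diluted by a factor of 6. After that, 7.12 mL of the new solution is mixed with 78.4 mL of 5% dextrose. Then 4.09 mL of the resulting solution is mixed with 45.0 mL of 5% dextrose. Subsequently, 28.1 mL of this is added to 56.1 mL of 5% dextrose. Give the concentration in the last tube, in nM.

1220 nM

Overall dilution factor = 6 × 6 × 12.01 × 12.00 × 2.996 = 1.56 × 10⁴.
19.0 mM / 1.56 × 10⁴ = 1.22 × 10⁻³ mM = 1220 nM.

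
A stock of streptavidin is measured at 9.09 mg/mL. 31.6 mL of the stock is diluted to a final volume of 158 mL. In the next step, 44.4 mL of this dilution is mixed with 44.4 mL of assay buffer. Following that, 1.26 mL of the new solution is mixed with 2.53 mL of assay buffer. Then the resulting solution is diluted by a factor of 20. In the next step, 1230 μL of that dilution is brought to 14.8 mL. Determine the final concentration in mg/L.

1.26 mg/L

Overall dilution factor = 5 × 2 × 3.008 × 20 × 12.03 = 7239.
9.09 mg/mL / 7239 = 1.26 × 10⁻³ mg/mL = 1.26 mg/L.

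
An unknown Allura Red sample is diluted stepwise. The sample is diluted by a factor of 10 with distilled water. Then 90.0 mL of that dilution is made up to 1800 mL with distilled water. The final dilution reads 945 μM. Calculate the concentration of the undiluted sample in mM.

Overall dilution factor = 10 × 20 = 200.
Original = 945 μM × 200 = 1.89 × 10⁵ μM = 189 mM.

189 mM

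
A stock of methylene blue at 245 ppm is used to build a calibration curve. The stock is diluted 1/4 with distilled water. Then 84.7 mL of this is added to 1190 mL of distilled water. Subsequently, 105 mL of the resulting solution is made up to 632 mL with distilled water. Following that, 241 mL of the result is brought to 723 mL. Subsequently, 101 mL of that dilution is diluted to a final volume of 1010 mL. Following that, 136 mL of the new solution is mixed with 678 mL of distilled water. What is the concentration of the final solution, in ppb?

3.77 ppb

Overall dilution factor = 4 × 15.05 × 6.019 × 3 × 10 × 5.985 = 6.51 × 10⁴.
245 ppm / 6.51 × 10⁴ = 3.77 × 10⁻³ ppm = 3.77 ppb.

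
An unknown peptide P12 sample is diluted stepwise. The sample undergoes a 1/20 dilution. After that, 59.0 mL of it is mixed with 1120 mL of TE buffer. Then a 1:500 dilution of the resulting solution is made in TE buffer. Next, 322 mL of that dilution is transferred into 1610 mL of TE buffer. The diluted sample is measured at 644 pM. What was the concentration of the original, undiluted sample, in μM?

Overall dilution factor = 20 × 19.98 × 500 × 6 = 1.20 × 10⁶.
Original = 644 pM × 1.20 × 10⁶ = 7.72 × 10⁸ pM = 772 μM.

772 μM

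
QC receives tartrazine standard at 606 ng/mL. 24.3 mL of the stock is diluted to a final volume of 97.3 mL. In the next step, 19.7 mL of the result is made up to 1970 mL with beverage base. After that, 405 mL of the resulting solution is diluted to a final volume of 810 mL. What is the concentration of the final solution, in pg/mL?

757 pg/mL

Overall dilution factor = 4.004 × 100 × 2 = 801.
606 ng/mL / 801 = 0.757 ng/mL = 757 pg/mL.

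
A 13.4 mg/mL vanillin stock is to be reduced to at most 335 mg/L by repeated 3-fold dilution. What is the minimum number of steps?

4

Need 3ⁿ ≥ 40.0, so n ≥ log(40.0)/log(3) = 3.36.
Minimum whole steps: n = 4.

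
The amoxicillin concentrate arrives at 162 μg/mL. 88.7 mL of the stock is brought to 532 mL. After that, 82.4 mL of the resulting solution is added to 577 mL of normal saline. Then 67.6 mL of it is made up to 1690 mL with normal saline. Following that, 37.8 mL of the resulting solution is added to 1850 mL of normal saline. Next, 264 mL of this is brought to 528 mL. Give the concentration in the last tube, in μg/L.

1.35 μg/L

Overall dilution factor = 5.998 × 8.002 × 25 × 49.94 × 2 = 1.20 × 10⁵.
162 μg/mL / 1.20 × 10⁵ = 1.35 × 10⁻³ μg/mL = 1.35 μg/L.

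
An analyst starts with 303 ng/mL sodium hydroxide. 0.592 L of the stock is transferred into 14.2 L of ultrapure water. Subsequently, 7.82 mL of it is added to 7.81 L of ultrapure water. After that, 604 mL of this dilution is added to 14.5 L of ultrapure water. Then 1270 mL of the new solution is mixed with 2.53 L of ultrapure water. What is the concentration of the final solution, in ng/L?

0.162 ng/L

Overall dilution factor = 24.99 × 999.7 × 25.01 × 2.992 = 1.87 × 10⁶.
303 ng/mL / 1.87 × 10⁶ = 1.62 × 10⁻⁴ ng/mL = 0.162 ng/L.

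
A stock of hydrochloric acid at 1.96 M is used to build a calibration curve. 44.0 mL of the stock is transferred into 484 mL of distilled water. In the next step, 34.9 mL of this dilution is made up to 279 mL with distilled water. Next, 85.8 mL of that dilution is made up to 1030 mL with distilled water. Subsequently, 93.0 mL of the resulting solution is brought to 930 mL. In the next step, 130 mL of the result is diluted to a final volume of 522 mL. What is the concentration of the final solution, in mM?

Overall dilution factor = 12 × 7.994 × 12.00 × 10 × 4.015 = 4.62 × 10⁴.
1.96 M / 4.62 × 10⁴ = 4.24 × 10⁻⁵ M = 0.0424 mM.

0.0424 mM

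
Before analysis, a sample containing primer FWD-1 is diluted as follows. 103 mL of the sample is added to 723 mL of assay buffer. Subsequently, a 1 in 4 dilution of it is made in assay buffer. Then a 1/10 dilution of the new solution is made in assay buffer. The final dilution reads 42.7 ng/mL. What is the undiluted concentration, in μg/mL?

13.7 μg/mL

Overall dilution factor = 8.019 × 4 × 10 = 321.
Original = 42.7 ng/mL × 321 = 1.37 × 10⁴ ng/mL = 13.7 μg/mL.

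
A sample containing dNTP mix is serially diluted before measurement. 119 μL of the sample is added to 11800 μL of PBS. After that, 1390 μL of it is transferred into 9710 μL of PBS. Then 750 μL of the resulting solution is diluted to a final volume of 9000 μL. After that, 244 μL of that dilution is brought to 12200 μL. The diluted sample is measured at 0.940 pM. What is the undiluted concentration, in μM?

Overall dilution factor = 100.2 × 7.986 × 12 × 50 = 4.80 × 10⁵.
Original = 0.940 pM × 4.80 × 10⁵ = 4.51 × 10⁵ pM = 0.451 μM.

0.451 μM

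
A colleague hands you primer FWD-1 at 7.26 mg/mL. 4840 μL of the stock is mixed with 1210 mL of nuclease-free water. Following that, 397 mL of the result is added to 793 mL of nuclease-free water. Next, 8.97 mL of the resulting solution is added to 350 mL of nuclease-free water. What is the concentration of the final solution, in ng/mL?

Overall dilution factor = 251 × 2.997 × 40.02 = 3.01 × 10⁴.
7.26 mg/mL / 3.01 × 10⁴ = 2.41 × 10⁻⁴ mg/mL = 241 ng/mL.

241 ng/mL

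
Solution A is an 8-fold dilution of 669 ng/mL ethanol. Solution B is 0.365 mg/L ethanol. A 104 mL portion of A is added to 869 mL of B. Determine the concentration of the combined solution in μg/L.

335 μg/L

C_A = 669 ng/mL / 8 = 83.6 ng/mL.
C_B = 0.365 mg/L = 365 ng/mL.
C_mix = (C_A·V_A + C_B·V_B)/(V_A + V_B) = (83.6×104 + 365×869) / 973.0 = 335 ng/mL = 335 μg/L.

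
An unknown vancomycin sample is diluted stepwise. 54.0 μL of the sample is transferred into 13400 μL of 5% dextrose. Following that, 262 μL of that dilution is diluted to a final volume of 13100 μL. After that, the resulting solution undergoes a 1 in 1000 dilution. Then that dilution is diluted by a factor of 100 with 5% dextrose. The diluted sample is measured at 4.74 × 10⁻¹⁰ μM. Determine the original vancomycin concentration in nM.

590 nM

Overall dilution factor = 249.1 × 50 × 1000 × 100 = 1.25 × 10⁹.
Original = 4.74 × 10⁻¹⁰ μM × 1.25 × 10⁹ = 0.590 μM = 590 nM.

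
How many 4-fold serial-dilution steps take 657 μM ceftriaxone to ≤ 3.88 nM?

9

Need 4ⁿ ≥ 1.69 × 10⁵, so n ≥ log(1.69 × 10⁵)/log(4) = 8.68.
Minimum whole steps: n = 9.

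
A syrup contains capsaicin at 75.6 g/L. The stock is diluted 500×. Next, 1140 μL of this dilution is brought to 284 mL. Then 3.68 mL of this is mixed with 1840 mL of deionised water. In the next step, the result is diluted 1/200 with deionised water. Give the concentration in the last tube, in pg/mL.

6.06 pg/mL

Overall dilution factor = 500 × 249.1 × 501 × 200 = 1.25 × 10¹⁰.
75.6 g/L / 1.25 × 10¹⁰ = 6.06 × 10⁻⁹ g/L = 6.06 pg/mL.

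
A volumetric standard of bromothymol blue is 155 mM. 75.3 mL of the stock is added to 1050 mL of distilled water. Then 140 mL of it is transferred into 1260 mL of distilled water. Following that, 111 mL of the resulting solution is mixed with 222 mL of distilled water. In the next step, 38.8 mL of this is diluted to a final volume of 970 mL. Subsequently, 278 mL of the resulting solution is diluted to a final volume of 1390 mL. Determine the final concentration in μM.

2.77 μM

Overall dilution factor = 14.94 × 10 × 3 × 25 × 5 = 5.60 × 10⁴.
155 mM / 5.60 × 10⁴ = 2.77 × 10⁻³ mM = 2.77 μM.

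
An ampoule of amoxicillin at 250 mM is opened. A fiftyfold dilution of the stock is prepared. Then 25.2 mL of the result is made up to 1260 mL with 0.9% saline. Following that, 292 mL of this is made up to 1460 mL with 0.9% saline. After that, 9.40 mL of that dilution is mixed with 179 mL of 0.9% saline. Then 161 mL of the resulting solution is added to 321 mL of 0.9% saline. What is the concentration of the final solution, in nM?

333 nM

Overall dilution factor = 50 × 50 × 5 × 20.04 × 2.994 = 7.50 × 10⁵.
250 mM / 7.50 × 10⁵ = 3.33 × 10⁻⁴ mM = 333 nM.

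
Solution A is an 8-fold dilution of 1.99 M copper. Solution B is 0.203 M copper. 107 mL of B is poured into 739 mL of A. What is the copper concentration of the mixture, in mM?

C_A = 1.99 M / 8 = 0.249 M.
C_mix = (C_A·V_A + C_B·V_B)/(V_A + V_B) = (0.249×739 + 0.203×107) / 846.0 = 0.243 M = 243 mM.

243 mM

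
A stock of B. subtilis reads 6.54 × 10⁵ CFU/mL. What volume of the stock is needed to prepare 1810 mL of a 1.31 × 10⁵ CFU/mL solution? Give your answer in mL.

V₁ = C₂V₂/C₁ = 1.31 × 10⁵ × 1810 / 6.54 × 10⁵ = 363 mL.

363 mL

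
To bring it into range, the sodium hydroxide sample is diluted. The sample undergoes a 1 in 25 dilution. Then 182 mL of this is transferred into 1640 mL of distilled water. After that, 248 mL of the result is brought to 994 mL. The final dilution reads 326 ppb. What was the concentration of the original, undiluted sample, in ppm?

327 ppm

Overall dilution factor = 25 × 10.01 × 4.008 = 1003.
Original = 326 ppb × 1003 = 3.27 × 10⁵ ppb = 327 ppm.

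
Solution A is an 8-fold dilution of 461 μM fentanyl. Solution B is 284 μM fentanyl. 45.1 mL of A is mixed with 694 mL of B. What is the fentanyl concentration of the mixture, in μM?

C_A = 461 μM / 8 = 57.6 μM.
C_mix = (C_A·V_A + C_B·V_B)/(V_A + V_B) = (57.6×45.1 + 284×694) / 739.1 = 270 μM.

270 μM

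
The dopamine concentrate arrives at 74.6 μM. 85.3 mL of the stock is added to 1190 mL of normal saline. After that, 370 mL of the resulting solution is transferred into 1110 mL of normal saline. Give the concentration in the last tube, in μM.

1.25 μM

Overall dilution factor = 14.95 × 4 = 59.8.
74.6 μM / 59.8 = 1.25 μM.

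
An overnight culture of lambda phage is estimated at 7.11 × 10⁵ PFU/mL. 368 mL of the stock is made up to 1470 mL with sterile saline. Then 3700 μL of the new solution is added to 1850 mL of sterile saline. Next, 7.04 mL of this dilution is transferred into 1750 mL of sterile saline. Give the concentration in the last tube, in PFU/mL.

1.42 PFU/mL

Overall dilution factor = 3.995 × 501 × 249.6 = 4.99 × 10⁵.
7.11 × 10⁵ PFU/mL / 4.99 × 10⁵ = 1.42 PFU/mL.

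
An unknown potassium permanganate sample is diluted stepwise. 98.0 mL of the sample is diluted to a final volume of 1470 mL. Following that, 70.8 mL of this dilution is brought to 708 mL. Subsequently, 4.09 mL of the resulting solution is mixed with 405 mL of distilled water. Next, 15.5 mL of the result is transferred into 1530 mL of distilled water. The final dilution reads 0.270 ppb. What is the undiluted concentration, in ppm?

Overall dilution factor = 15 × 10 × 100.0 × 99.71 = 1.50 × 10⁶.
Original = 0.270 ppb × 1.50 × 10⁶ = 4.04 × 10⁵ ppb = 404 ppm.

404 ppm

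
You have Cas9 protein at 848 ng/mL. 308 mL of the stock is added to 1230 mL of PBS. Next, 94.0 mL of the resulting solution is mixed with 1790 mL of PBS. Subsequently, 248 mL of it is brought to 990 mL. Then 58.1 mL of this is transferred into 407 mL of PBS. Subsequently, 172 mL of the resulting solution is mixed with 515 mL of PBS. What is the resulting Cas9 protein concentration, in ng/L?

66.4 ng/L

Overall dilution factor = 4.994 × 20.04 × 3.992 × 8.005 × 3.994 = 1.28 × 10⁴.
848 ng/mL / 1.28 × 10⁴ = 0.0664 ng/mL = 66.4 ng/L.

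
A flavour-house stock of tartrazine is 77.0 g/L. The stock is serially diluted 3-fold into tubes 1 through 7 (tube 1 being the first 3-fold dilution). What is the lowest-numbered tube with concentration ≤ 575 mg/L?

tube 5

Tube n has concentration 77.0 g/L / 3ⁿ.
Need 3ⁿ ≥ 77.0 g/L / 575 mg/L = 134, so n ≥ 4.46.
First such tube: n = 5.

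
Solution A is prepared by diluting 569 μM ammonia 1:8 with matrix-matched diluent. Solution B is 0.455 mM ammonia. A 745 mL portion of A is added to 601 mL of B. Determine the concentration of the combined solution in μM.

C_A = 569 μM / 8 = 71.1 μM.
C_B = 0.455 mM = 455 μM.
C_mix = (C_A·V_A + C_B·V_B)/(V_A + V_B) = (71.1×745 + 455×601) / 1346 = 243 μM.

243 μM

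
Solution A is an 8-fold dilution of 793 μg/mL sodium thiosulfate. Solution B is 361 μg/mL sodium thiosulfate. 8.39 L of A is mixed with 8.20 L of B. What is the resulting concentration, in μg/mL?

C_A = 793 μg/mL / 8 = 99.1 μg/mL.
C_mix = (C_A·V_A + C_B·V_B)/(V_A + V_B) = (99.1×8.39 + 361×8.20) / 16.59 = 229 μg/mL.

229 μg/mL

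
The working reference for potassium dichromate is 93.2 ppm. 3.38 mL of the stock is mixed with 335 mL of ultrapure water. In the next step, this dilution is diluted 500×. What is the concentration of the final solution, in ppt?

Overall dilution factor = 100.1 × 500 = 5.01 × 10⁴.
93.2 ppm / 5.01 × 10⁴ = 1.86 × 10⁻³ ppm = 1860 ppt.

1860 ppt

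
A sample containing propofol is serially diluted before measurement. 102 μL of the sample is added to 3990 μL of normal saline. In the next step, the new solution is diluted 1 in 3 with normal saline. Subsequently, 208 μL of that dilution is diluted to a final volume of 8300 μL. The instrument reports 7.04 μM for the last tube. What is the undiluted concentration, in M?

Overall dilution factor = 40.12 × 3 × 39.90 = 4803.
Original = 7.04 μM × 4803 = 3.38 × 10⁴ μM = 0.0338 M.

0.0338 M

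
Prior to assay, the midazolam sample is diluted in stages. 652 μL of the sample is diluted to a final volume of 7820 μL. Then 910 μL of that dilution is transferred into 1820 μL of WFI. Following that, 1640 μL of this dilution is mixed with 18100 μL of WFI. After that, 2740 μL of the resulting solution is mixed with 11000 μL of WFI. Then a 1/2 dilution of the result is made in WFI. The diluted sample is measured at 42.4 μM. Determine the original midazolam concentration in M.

Overall dilution factor = 11.99 × 3 × 12.04 × 5.015 × 2 = 4344.
Original = 42.4 μM × 4344 = 1.84 × 10⁵ μM = 0.184 M.

0.184 M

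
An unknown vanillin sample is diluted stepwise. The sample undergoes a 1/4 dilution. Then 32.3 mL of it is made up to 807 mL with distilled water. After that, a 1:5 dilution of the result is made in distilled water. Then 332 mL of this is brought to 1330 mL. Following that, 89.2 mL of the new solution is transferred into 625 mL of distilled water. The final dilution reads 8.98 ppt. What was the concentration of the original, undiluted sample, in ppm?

Overall dilution factor = 4 × 24.98 × 5 × 4.006 × 8.007 = 1.60 × 10⁴.
Original = 8.98 ppt × 1.60 × 10⁴ = 1.44 × 10⁵ ppt = 0.144 ppm.

0.144 ppm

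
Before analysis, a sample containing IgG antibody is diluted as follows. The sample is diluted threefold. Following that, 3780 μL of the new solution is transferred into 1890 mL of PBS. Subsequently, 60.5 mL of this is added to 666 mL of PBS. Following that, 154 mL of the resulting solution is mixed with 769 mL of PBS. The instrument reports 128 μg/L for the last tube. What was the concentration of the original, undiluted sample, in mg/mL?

Overall dilution factor = 3 × 501 × 12.01 × 5.994 = 1.08 × 10⁵.
Original = 128 μg/L × 1.08 × 10⁵ = 1.38 × 10⁷ μg/L = 13.8 mg/mL.

13.8 mg/mL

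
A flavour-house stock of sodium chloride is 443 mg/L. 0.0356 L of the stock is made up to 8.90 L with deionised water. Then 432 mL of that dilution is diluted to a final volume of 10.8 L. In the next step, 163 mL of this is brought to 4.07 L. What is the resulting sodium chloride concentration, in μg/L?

2.84 μg/L

Overall dilution factor = 250 × 25 × 24.97 = 1.56 × 10⁵.
443 mg/L / 1.56 × 10⁵ = 2.84 × 10⁻³ mg/L = 2.84 μg/L.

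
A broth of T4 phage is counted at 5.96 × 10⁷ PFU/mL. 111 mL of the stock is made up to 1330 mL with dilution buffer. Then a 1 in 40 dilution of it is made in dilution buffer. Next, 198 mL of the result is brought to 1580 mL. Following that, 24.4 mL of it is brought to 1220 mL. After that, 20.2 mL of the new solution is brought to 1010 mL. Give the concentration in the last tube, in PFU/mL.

6.23 PFU/mL

Overall dilution factor = 11.98 × 40 × 7.980 × 50 × 50 = 9.56 × 10⁶.
5.96 × 10⁷ PFU/mL / 9.56 × 10⁶ = 6.23 PFU/mL.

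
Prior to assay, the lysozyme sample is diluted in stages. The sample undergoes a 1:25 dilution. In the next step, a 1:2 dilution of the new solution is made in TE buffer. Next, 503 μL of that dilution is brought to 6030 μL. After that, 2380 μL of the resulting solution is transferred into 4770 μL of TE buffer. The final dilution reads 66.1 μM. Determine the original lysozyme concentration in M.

Overall dilution factor = 25 × 2 × 11.99 × 3.004 = 1801.
Original = 66.1 μM × 1801 = 1.19 × 10⁵ μM = 0.119 M.

0.119 M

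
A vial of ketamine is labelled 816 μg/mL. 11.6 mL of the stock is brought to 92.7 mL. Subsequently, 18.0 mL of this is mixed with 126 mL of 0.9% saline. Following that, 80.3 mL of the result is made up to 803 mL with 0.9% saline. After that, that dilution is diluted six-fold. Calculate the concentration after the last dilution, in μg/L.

213 μg/L

Overall dilution factor = 7.991 × 8 × 10 × 6 = 3836.
816 μg/mL / 3836 = 0.213 μg/mL = 213 μg/L.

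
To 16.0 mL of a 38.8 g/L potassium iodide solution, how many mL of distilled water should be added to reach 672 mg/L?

908 mL

672 mg/L = 0.672 g/L.
V₂ = C₁V₁/C₂ = 38.8 × 16.0 / 0.672 = 924 mL.
Diluent to add = V₂ − V₁ = 924 − 16.0 = 908 mL.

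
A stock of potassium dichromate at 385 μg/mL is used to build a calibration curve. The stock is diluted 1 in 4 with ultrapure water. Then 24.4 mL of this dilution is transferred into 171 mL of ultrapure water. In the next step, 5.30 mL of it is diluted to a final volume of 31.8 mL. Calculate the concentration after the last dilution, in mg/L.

Overall dilution factor = 4 × 8.008 × 6 = 192.
385 μg/mL / 192 = 2.00 μg/mL = 2.00 mg/L.

2.00 mg/L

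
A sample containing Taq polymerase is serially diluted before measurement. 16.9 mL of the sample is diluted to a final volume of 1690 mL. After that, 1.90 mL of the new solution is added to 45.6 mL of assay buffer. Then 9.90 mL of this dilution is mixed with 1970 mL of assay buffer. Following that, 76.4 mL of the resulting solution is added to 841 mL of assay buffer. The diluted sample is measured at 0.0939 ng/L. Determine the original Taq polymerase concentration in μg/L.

Overall dilution factor = 100 × 25 × 200.0 × 12.01 = 6.00 × 10⁶.
Original = 0.0939 ng/L × 6.00 × 10⁶ = 5.64 × 10⁵ ng/L = 564 μg/L.

564 μg/L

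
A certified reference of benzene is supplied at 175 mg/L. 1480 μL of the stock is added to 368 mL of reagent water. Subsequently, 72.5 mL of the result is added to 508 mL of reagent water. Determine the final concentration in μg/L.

87.5 μg/L

Overall dilution factor = 249.6 × 8.007 = 1999.
175 mg/L / 1999 = 0.0875 mg/L = 87.5 μg/L.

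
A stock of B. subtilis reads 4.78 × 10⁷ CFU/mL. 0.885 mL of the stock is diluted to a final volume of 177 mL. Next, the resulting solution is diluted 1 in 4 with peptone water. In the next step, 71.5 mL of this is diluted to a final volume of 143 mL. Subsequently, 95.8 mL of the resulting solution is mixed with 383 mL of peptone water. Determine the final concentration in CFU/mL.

5980 CFU/mL

Overall dilution factor = 200 × 4 × 2 × 4.998 = 7997.
4.78 × 10⁷ CFU/mL / 7997 = 5980 CFU/mL.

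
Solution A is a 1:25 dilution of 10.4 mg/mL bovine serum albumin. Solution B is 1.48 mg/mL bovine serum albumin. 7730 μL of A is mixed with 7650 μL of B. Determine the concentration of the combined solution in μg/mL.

945 μg/mL

C_A = 10.4 mg/mL / 25 = 0.416 mg/mL.
C_mix = (C_A·V_A + C_B·V_B)/(V_A + V_B) = (0.416×7730 + 1.48×7650) / 15380 = 0.945 mg/mL = 945 μg/mL.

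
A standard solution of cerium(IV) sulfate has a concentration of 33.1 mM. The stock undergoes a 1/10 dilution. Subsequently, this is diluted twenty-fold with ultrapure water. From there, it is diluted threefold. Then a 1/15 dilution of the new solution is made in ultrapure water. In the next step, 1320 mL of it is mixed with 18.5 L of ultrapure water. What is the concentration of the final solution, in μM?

0.245 μM

Overall dilution factor = 10 × 20 × 3 × 15 × 15.02 = 1.35 × 10⁵.
33.1 mM / 1.35 × 10⁵ = 2.45 × 10⁻⁴ mM = 0.245 μM.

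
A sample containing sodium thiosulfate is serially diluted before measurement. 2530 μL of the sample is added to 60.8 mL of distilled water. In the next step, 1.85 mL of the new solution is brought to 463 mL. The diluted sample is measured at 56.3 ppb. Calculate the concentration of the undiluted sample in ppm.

Overall dilution factor = 25.03 × 250.3 = 6265.
Original = 56.3 ppb × 6265 = 3.53 × 10⁵ ppb = 353 ppm.

353 ppm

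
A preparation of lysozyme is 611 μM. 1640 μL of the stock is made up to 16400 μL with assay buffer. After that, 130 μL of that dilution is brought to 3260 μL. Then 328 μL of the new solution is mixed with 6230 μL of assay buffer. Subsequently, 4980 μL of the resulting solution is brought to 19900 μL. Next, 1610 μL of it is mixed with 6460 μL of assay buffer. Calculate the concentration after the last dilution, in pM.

Overall dilution factor = 10 × 25.08 × 19.99 × 3.996 × 5.012 = 1.00 × 10⁵.
611 μM / 1.00 × 10⁵ = 6.08 × 10⁻³ μM = 6080 pM.

6080 pM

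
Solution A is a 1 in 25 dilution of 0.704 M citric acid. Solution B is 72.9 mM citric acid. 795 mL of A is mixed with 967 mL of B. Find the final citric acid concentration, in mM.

52.7 mM

C_A = 0.704 M / 25 = 0.0282 M.
C_B = 72.9 mM = 0.0729 M.
C_mix = (C_A·V_A + C_B·V_B)/(V_A + V_B) = (0.0282×795 + 0.0729×967) / 1762 = 0.0527 M = 52.7 mM.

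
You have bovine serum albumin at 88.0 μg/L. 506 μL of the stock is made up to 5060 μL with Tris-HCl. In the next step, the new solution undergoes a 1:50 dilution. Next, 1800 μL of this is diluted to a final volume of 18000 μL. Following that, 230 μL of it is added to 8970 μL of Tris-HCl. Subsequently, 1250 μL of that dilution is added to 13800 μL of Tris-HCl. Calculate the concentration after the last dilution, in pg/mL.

0.0365 pg/mL

Overall dilution factor = 10 × 50 × 10 × 40 × 12.04 = 2.41 × 10⁶.
88.0 μg/L / 2.41 × 10⁶ = 3.65 × 10⁻⁵ μg/L = 0.0365 pg/mL.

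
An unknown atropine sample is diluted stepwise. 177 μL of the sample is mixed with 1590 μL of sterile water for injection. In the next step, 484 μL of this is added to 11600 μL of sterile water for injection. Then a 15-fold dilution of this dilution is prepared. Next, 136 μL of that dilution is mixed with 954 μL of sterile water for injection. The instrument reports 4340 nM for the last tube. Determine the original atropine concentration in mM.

130 mM

Overall dilution factor = 9.983 × 24.97 × 15 × 8.015 = 3.00 × 10⁴.
Original = 4340 nM × 3.00 × 10⁴ = 1.30 × 10⁸ nM = 130 mM.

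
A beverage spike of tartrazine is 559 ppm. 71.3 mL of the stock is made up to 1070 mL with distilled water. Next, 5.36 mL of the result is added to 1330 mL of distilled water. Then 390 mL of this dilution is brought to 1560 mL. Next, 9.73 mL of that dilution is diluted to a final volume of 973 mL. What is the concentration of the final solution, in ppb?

Overall dilution factor = 15.01 × 249.1 × 4 × 100 = 1.50 × 10⁶.
559 ppm / 1.50 × 10⁶ = 3.74 × 10⁻⁴ ppm = 0.374 ppb.

0.374 ppb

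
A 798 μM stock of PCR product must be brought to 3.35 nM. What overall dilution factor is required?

Factor = C₀/C_target = 798 μM / 3.35 nM = 2.38 × 10⁵.

2.38 × 10⁵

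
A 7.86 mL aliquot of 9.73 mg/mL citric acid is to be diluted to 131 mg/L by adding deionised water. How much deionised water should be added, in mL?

131 mg/L = 0.131 mg/mL.
V₂ = C₁V₁/C₂ = 9.73 × 7.86 / 0.131 = 584 mL.
Diluent to add = V₂ − V₁ = 584 − 7.86 = 576 mL.

576 mL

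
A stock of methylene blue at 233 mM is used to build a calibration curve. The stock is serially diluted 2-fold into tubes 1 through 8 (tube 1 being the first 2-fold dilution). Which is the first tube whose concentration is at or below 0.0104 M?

tube 5

Tube n has concentration 233 mM / 2ⁿ.
Need 2ⁿ ≥ 233 mM / 0.0104 M = 22.4, so n ≥ 4.49.
First such tube: n = 5.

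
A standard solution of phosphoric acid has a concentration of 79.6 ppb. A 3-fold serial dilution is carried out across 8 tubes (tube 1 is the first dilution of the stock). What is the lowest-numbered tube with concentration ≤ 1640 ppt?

tube 4

Tube n has concentration 79.6 ppb / 3ⁿ.
Need 3ⁿ ≥ 79.6 ppb / 1640 ppt = 48.5, so n ≥ 3.53.
First such tube: n = 4.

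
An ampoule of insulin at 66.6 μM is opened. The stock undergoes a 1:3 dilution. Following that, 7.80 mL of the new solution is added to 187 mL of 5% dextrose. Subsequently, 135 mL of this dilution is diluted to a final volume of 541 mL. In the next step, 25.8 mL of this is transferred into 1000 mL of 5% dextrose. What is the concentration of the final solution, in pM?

5580 pM

Overall dilution factor = 3 × 24.97 × 4.007 × 39.76 = 1.19 × 10⁴.
66.6 μM / 1.19 × 10⁴ = 5.58 × 10⁻³ μM = 5580 pM.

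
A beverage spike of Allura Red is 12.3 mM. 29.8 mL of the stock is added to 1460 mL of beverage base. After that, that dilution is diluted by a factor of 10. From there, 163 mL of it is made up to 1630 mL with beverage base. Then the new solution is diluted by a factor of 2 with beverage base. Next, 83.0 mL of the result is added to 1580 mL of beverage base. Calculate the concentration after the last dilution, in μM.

Overall dilution factor = 49.99 × 10 × 10 × 2 × 20.04 = 2.00 × 10⁵.
12.3 mM / 2.00 × 10⁵ = 6.14 × 10⁻⁵ mM = 0.0614 μM.

0.0614 μM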